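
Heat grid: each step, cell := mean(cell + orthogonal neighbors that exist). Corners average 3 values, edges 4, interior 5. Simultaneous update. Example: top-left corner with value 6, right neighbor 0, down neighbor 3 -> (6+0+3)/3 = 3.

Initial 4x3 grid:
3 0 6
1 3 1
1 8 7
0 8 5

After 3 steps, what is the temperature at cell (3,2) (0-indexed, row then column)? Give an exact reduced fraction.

Step 1: cell (3,2) = 20/3
Step 2: cell (3,2) = 103/18
Step 3: cell (3,2) = 11659/2160
Full grid after step 3:
  2353/1080 1993/720 3283/1080
  1961/720 941/300 176/45
  787/240 5123/1200 1703/360
  317/80 13381/2880 11659/2160

Answer: 11659/2160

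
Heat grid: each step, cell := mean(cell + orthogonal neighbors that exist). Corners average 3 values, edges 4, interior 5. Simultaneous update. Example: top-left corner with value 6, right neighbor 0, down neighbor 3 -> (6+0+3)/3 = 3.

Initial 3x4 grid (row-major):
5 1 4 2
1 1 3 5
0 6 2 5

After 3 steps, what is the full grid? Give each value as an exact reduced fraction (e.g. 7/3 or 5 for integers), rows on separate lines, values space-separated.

Answer: 314/135 18329/7200 21439/7200 89/27
32483/14400 15607/6000 18547/6000 50243/14400
1271/540 19079/7200 2621/800 65/18

Derivation:
After step 1:
  7/3 11/4 5/2 11/3
  7/4 12/5 3 15/4
  7/3 9/4 4 4
After step 2:
  41/18 599/240 143/48 119/36
  529/240 243/100 313/100 173/48
  19/9 659/240 53/16 47/12
After step 3:
  314/135 18329/7200 21439/7200 89/27
  32483/14400 15607/6000 18547/6000 50243/14400
  1271/540 19079/7200 2621/800 65/18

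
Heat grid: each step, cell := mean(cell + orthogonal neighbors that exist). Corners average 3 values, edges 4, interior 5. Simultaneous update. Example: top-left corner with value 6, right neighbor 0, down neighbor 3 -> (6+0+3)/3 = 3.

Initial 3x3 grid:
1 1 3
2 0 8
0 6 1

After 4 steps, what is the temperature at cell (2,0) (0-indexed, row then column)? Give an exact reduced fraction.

Answer: 142519/64800

Derivation:
Step 1: cell (2,0) = 8/3
Step 2: cell (2,0) = 31/18
Step 3: cell (2,0) = 2507/1080
Step 4: cell (2,0) = 142519/64800
Full grid after step 4:
  61597/32400 2102471/864000 116621/43200
  622907/288000 289609/120000 72961/24000
  142519/64800 2382721/864000 128971/43200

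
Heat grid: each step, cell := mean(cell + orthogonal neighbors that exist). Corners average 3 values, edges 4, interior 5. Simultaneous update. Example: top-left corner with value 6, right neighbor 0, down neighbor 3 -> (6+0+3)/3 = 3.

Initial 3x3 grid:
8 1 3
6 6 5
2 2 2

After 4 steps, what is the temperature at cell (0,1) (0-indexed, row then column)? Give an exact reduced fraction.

Answer: 119233/28800

Derivation:
Step 1: cell (0,1) = 9/2
Step 2: cell (0,1) = 33/8
Step 3: cell (0,1) = 2059/480
Step 4: cell (0,1) = 119233/28800
Full grid after step 4:
  9517/2160 119233/28800 17029/4320
  362099/86400 72119/18000 8909/2400
  51907/12960 40303/10800 1297/360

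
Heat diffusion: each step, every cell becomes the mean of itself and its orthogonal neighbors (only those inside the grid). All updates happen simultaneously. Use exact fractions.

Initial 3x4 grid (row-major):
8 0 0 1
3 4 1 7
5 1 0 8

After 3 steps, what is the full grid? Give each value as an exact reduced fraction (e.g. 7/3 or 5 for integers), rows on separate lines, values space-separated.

Answer: 3419/1080 10091/3600 8231/3600 5899/2160
6163/1800 7973/3000 16861/6000 44129/14400
559/180 1199/400 3527/1200 2543/720

Derivation:
After step 1:
  11/3 3 1/2 8/3
  5 9/5 12/5 17/4
  3 5/2 5/2 5
After step 2:
  35/9 269/120 257/120 89/36
  101/30 147/50 229/100 859/240
  7/2 49/20 31/10 47/12
After step 3:
  3419/1080 10091/3600 8231/3600 5899/2160
  6163/1800 7973/3000 16861/6000 44129/14400
  559/180 1199/400 3527/1200 2543/720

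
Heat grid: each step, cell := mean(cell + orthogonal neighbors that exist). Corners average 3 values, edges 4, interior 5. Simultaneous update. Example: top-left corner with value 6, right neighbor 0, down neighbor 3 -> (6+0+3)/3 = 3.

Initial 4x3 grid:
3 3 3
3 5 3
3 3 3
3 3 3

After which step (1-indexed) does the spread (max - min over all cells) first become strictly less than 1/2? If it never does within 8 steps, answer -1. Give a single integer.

Step 1: max=7/2, min=3, spread=1/2
Step 2: max=173/50, min=3, spread=23/50
  -> spread < 1/2 first at step 2
Step 3: max=8011/2400, min=613/200, spread=131/480
Step 4: max=71351/21600, min=11191/3600, spread=841/4320
Step 5: max=28462051/8640000, min=2253373/720000, spread=56863/345600
Step 6: max=254814341/77760000, min=20429543/6480000, spread=386393/3110400
Step 7: max=101705723131/31104000000, min=8196358813/2592000000, spread=26795339/248832000
Step 8: max=6082535714129/1866240000000, min=493646149667/155520000000, spread=254051069/2985984000

Answer: 2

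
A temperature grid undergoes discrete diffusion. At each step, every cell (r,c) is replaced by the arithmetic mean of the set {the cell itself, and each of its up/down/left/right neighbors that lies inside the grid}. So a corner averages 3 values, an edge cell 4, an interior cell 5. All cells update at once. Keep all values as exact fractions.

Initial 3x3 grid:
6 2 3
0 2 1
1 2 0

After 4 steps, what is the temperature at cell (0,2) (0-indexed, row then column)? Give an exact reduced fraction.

Answer: 87151/43200

Derivation:
Step 1: cell (0,2) = 2
Step 2: cell (0,2) = 9/4
Step 3: cell (0,2) = 1453/720
Step 4: cell (0,2) = 87151/43200
Full grid after step 4:
  142489/64800 1806751/864000 87151/43200
  1626751/864000 664937/360000 244271/144000
  35663/21600 431917/288000 21517/14400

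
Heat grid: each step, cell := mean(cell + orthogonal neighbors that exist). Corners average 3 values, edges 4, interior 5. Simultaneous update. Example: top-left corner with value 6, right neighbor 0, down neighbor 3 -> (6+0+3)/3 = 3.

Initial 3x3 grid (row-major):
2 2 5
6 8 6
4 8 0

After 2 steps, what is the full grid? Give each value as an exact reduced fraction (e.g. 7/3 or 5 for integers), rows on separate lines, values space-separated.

Answer: 151/36 215/48 40/9
61/12 5 79/16
16/3 65/12 173/36

Derivation:
After step 1:
  10/3 17/4 13/3
  5 6 19/4
  6 5 14/3
After step 2:
  151/36 215/48 40/9
  61/12 5 79/16
  16/3 65/12 173/36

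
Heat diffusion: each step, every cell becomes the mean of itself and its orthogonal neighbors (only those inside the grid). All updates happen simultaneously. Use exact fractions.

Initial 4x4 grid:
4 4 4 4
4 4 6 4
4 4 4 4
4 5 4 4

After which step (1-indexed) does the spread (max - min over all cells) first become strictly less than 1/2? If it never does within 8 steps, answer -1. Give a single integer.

Answer: 2

Derivation:
Step 1: max=9/2, min=4, spread=1/2
Step 2: max=111/25, min=4, spread=11/25
  -> spread < 1/2 first at step 2
Step 3: max=5167/1200, min=493/120, spread=79/400
Step 4: max=23171/5400, min=2971/720, spread=1777/10800
Step 5: max=4608391/1080000, min=149863/36000, spread=112501/1080000
Step 6: max=10359379/2430000, min=13523953/3240000, spread=865657/9720000
Step 7: max=619913237/145800000, min=407058301/97200000, spread=18651571/291600000
Step 8: max=2321906527/546750000, min=815345611/194400000, spread=459951937/8748000000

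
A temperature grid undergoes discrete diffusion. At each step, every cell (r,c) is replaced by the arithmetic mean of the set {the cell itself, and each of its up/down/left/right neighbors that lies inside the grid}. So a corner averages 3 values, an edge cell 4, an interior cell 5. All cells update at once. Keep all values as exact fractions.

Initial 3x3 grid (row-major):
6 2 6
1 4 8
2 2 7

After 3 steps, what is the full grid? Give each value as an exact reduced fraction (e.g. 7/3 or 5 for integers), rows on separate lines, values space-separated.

After step 1:
  3 9/2 16/3
  13/4 17/5 25/4
  5/3 15/4 17/3
After step 2:
  43/12 487/120 193/36
  679/240 423/100 413/80
  26/9 869/240 47/9
After step 3:
  2513/720 31019/7200 10499/2160
  48713/14400 23881/6000 23971/4800
  1681/540 57463/14400 2521/540

Answer: 2513/720 31019/7200 10499/2160
48713/14400 23881/6000 23971/4800
1681/540 57463/14400 2521/540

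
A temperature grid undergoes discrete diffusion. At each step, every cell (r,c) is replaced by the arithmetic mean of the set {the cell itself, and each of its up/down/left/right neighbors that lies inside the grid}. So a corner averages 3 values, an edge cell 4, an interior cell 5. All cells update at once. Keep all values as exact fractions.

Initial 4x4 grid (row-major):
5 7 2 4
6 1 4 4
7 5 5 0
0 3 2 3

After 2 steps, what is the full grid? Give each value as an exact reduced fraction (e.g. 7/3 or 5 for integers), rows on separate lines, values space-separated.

After step 1:
  6 15/4 17/4 10/3
  19/4 23/5 16/5 3
  9/2 21/5 16/5 3
  10/3 5/2 13/4 5/3
After step 2:
  29/6 93/20 109/30 127/36
  397/80 41/10 73/20 47/15
  1007/240 19/5 337/100 163/60
  31/9 797/240 637/240 95/36

Answer: 29/6 93/20 109/30 127/36
397/80 41/10 73/20 47/15
1007/240 19/5 337/100 163/60
31/9 797/240 637/240 95/36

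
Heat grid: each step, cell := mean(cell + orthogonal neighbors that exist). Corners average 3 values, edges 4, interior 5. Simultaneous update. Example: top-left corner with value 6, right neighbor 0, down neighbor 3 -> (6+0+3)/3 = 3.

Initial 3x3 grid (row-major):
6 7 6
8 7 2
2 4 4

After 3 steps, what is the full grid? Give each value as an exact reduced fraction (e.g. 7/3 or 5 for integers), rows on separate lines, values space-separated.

After step 1:
  7 13/2 5
  23/4 28/5 19/4
  14/3 17/4 10/3
After step 2:
  77/12 241/40 65/12
  1381/240 537/100 1121/240
  44/9 357/80 37/9
After step 3:
  4367/720 13937/2400 1289/240
  80747/14400 10513/2000 70447/14400
  2719/540 7533/1600 596/135

Answer: 4367/720 13937/2400 1289/240
80747/14400 10513/2000 70447/14400
2719/540 7533/1600 596/135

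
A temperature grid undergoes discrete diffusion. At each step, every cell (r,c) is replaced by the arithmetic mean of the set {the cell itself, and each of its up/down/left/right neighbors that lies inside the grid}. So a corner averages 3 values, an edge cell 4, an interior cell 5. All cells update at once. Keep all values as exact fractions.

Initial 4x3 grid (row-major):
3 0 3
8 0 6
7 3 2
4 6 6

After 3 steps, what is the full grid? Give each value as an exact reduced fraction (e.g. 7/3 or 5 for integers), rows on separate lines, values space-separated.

After step 1:
  11/3 3/2 3
  9/2 17/5 11/4
  11/2 18/5 17/4
  17/3 19/4 14/3
After step 2:
  29/9 347/120 29/12
  64/15 63/20 67/20
  289/60 43/10 229/60
  191/36 1121/240 41/9
After step 3:
  3737/1080 841/288 1039/360
  1391/360 431/120 191/60
  841/180 4981/1200 721/180
  10651/2160 13559/2880 9391/2160

Answer: 3737/1080 841/288 1039/360
1391/360 431/120 191/60
841/180 4981/1200 721/180
10651/2160 13559/2880 9391/2160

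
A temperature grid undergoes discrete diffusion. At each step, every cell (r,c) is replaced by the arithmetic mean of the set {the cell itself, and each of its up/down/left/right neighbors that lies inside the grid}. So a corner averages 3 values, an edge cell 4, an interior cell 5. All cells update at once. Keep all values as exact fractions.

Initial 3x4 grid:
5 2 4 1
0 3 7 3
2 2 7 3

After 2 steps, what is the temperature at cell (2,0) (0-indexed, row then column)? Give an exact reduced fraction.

Step 1: cell (2,0) = 4/3
Step 2: cell (2,0) = 22/9
Full grid after step 2:
  25/9 91/30 217/60 29/9
  269/120 171/50 387/100 153/40
  22/9 743/240 1043/240 151/36

Answer: 22/9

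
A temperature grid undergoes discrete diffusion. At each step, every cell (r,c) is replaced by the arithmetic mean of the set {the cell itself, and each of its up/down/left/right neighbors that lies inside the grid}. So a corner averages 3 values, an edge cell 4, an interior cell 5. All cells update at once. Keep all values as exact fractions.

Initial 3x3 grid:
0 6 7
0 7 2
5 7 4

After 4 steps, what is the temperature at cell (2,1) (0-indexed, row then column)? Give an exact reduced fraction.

Step 1: cell (2,1) = 23/4
Step 2: cell (2,1) = 1109/240
Step 3: cell (2,1) = 66703/14400
Step 4: cell (2,1) = 3836141/864000
Full grid after step 4:
  2644/675 18823/4500 6163/1350
  285043/72000 1576867/360000 998129/216000
  181391/43200 3836141/864000 615373/129600

Answer: 3836141/864000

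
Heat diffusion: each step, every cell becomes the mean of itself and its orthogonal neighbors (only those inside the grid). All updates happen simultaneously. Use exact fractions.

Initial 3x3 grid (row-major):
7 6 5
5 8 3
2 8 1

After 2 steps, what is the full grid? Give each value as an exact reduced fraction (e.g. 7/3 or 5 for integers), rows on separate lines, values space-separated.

Answer: 6 139/24 185/36
45/8 27/5 227/48
61/12 79/16 13/3

Derivation:
After step 1:
  6 13/2 14/3
  11/2 6 17/4
  5 19/4 4
After step 2:
  6 139/24 185/36
  45/8 27/5 227/48
  61/12 79/16 13/3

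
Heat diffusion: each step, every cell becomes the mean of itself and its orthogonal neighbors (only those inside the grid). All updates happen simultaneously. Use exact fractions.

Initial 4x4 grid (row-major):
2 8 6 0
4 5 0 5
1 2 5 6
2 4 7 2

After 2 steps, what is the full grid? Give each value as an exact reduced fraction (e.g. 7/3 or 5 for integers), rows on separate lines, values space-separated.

Answer: 155/36 1033/240 997/240 119/36
823/240 393/100 73/20 907/240
659/240 86/25 103/25 65/16
25/9 839/240 69/16 14/3

Derivation:
After step 1:
  14/3 21/4 7/2 11/3
  3 19/5 21/5 11/4
  9/4 17/5 4 9/2
  7/3 15/4 9/2 5
After step 2:
  155/36 1033/240 997/240 119/36
  823/240 393/100 73/20 907/240
  659/240 86/25 103/25 65/16
  25/9 839/240 69/16 14/3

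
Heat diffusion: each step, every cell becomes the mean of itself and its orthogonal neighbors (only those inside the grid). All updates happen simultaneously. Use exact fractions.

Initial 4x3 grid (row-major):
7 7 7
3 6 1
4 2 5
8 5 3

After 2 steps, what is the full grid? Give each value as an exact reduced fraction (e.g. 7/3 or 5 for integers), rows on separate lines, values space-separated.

Answer: 209/36 1273/240 11/2
1123/240 247/50 163/40
1159/240 197/50 487/120
173/36 189/40 139/36

Derivation:
After step 1:
  17/3 27/4 5
  5 19/5 19/4
  17/4 22/5 11/4
  17/3 9/2 13/3
After step 2:
  209/36 1273/240 11/2
  1123/240 247/50 163/40
  1159/240 197/50 487/120
  173/36 189/40 139/36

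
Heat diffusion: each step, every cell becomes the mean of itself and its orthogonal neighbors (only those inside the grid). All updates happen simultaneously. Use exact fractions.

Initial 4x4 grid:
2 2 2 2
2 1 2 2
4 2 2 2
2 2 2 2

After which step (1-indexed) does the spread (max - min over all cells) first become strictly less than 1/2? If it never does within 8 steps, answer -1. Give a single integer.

Step 1: max=8/3, min=7/4, spread=11/12
Step 2: max=577/240, min=151/80, spread=31/60
Step 3: max=5047/2160, min=1539/800, spread=8917/21600
  -> spread < 1/2 first at step 3
Step 4: max=29249/12960, min=46481/24000, spread=207463/648000
Step 5: max=4307023/1944000, min=420731/216000, spread=130111/486000
Step 6: max=127101193/58320000, min=12675341/6480000, spread=3255781/14580000
Step 7: max=3769410847/1749600000, min=382218827/194400000, spread=82360351/437400000
Step 8: max=22403775701/10497600000, min=11524507469/5832000000, spread=2074577821/13122000000

Answer: 3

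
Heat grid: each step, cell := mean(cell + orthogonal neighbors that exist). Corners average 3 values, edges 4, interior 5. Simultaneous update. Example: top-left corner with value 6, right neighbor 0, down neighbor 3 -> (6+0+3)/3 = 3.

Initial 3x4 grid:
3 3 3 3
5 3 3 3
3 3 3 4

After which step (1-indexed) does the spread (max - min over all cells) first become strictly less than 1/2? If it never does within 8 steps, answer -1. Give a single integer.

Answer: 3

Derivation:
Step 1: max=11/3, min=3, spread=2/3
Step 2: max=427/120, min=3, spread=67/120
Step 3: max=7399/2160, min=443/144, spread=377/1080
  -> spread < 1/2 first at step 3
Step 4: max=1459291/432000, min=5003/1600, spread=108481/432000
Step 5: max=13010231/3888000, min=8126759/2592000, spread=328037/1555200
Step 6: max=5162994331/1555200000, min=491480021/155520000, spread=248194121/1555200000
Step 7: max=46289517821/13996800000, min=9864682013/3110400000, spread=151875901/1119744000
Step 8: max=2765525895439/839808000000, min=1783360390501/559872000000, spread=289552991/2687385600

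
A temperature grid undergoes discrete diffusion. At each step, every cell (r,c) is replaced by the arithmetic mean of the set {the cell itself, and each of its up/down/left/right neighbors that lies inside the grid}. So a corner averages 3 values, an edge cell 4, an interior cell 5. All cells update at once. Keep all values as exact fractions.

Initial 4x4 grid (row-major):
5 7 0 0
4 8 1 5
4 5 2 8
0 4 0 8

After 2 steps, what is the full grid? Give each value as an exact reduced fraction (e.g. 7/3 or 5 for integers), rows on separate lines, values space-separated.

After step 1:
  16/3 5 2 5/3
  21/4 5 16/5 7/2
  13/4 23/5 16/5 23/4
  8/3 9/4 7/2 16/3
After step 2:
  187/36 13/3 89/30 43/18
  113/24 461/100 169/50 847/240
  473/120 183/50 81/20 1067/240
  49/18 781/240 857/240 175/36

Answer: 187/36 13/3 89/30 43/18
113/24 461/100 169/50 847/240
473/120 183/50 81/20 1067/240
49/18 781/240 857/240 175/36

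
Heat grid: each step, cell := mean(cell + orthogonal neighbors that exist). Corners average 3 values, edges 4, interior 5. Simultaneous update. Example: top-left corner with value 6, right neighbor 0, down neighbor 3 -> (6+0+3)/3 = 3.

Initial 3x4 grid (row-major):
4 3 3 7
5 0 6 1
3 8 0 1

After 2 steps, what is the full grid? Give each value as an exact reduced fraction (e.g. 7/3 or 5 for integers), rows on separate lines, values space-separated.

Answer: 19/6 313/80 155/48 73/18
251/60 293/100 373/100 121/48
133/36 487/120 55/24 49/18

Derivation:
After step 1:
  4 5/2 19/4 11/3
  3 22/5 2 15/4
  16/3 11/4 15/4 2/3
After step 2:
  19/6 313/80 155/48 73/18
  251/60 293/100 373/100 121/48
  133/36 487/120 55/24 49/18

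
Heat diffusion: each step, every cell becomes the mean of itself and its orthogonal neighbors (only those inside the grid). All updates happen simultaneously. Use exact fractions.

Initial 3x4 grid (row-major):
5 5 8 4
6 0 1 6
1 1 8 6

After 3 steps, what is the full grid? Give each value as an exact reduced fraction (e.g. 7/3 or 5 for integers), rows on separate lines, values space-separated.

After step 1:
  16/3 9/2 9/2 6
  3 13/5 23/5 17/4
  8/3 5/2 4 20/3
After step 2:
  77/18 127/30 49/10 59/12
  17/5 86/25 399/100 1291/240
  49/18 353/120 533/120 179/36
After step 3:
  536/135 7583/1800 451/100 3647/720
  173/50 3601/1000 26581/6000 69329/14400
  3263/1080 12191/3600 14711/3600 10651/2160

Answer: 536/135 7583/1800 451/100 3647/720
173/50 3601/1000 26581/6000 69329/14400
3263/1080 12191/3600 14711/3600 10651/2160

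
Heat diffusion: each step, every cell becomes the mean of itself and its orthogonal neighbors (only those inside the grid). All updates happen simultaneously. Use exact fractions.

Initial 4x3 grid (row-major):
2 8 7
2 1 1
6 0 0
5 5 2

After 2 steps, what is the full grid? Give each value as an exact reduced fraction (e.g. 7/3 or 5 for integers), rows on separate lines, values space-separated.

Answer: 15/4 487/120 145/36
31/10 143/50 161/60
103/30 59/25 29/15
139/36 49/15 73/36

Derivation:
After step 1:
  4 9/2 16/3
  11/4 12/5 9/4
  13/4 12/5 3/4
  16/3 3 7/3
After step 2:
  15/4 487/120 145/36
  31/10 143/50 161/60
  103/30 59/25 29/15
  139/36 49/15 73/36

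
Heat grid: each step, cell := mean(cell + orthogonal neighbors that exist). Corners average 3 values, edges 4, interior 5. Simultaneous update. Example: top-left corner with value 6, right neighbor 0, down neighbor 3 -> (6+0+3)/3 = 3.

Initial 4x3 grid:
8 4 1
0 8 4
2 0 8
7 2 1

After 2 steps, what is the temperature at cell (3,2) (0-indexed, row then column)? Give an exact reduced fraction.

Answer: 113/36

Derivation:
Step 1: cell (3,2) = 11/3
Step 2: cell (3,2) = 113/36
Full grid after step 2:
  55/12 309/80 9/2
  279/80 111/25 147/40
  173/48 76/25 97/24
  101/36 83/24 113/36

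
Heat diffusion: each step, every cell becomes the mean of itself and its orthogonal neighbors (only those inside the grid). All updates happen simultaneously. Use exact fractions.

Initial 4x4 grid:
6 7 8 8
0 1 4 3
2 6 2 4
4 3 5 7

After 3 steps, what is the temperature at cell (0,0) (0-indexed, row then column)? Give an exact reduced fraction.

Step 1: cell (0,0) = 13/3
Step 2: cell (0,0) = 145/36
Step 3: cell (0,0) = 4453/1080
Full grid after step 3:
  4453/1080 6541/1440 38009/7200 2909/540
  4909/1440 2411/600 1327/300 35579/7200
  7907/2400 867/250 12667/3000 31571/7200
  33/10 9197/2400 29711/7200 4921/1080

Answer: 4453/1080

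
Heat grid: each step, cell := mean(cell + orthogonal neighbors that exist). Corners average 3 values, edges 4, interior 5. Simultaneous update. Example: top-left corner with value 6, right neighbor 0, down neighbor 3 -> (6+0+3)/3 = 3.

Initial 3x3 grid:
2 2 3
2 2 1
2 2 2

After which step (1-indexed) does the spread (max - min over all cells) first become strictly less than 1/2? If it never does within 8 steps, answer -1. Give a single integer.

Answer: 2

Derivation:
Step 1: max=9/4, min=5/3, spread=7/12
Step 2: max=25/12, min=28/15, spread=13/60
  -> spread < 1/2 first at step 2
Step 3: max=9827/4800, min=253/135, spread=7483/43200
Step 4: max=87457/43200, min=207779/108000, spread=21727/216000
Step 5: max=11522681/5760000, min=1876289/972000, spread=10906147/155520000
Step 6: max=310334713/155520000, min=227079941/116640000, spread=36295/746496
Step 7: max=18530162411/9331200000, min=3414684163/1749600000, spread=305773/8957952
Step 8: max=1109682305617/559872000000, min=822199420619/419904000000, spread=2575951/107495424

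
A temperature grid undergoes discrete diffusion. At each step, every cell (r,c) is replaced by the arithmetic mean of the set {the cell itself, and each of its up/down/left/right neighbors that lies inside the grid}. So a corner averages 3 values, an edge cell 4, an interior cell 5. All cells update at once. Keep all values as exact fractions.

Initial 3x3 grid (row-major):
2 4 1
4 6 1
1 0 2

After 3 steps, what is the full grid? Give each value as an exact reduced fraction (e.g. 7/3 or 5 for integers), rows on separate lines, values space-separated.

Answer: 647/216 8357/2880 365/144
2719/960 1013/400 379/160
517/216 6577/2880 289/144

Derivation:
After step 1:
  10/3 13/4 2
  13/4 3 5/2
  5/3 9/4 1
After step 2:
  59/18 139/48 31/12
  45/16 57/20 17/8
  43/18 95/48 23/12
After step 3:
  647/216 8357/2880 365/144
  2719/960 1013/400 379/160
  517/216 6577/2880 289/144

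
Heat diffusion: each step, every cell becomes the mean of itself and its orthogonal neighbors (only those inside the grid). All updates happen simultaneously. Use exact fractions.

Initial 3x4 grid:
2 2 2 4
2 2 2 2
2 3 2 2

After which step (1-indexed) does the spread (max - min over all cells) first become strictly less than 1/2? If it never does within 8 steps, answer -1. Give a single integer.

Answer: 3

Derivation:
Step 1: max=8/3, min=2, spread=2/3
Step 2: max=23/9, min=2, spread=5/9
Step 3: max=257/108, min=757/360, spread=299/1080
  -> spread < 1/2 first at step 3
Step 4: max=152377/64800, min=22847/10800, spread=3059/12960
Step 5: max=8954333/3888000, min=6951859/3240000, spread=3060511/19440000
Step 6: max=533715727/233280000, min=10498349/4860000, spread=1191799/9331200
Step 7: max=31766996693/13996800000, min=25300533079/11664000000, spread=7031784991/69984000000
Step 8: max=1898263154287/839808000000, min=1524736782011/699840000000, spread=342895079369/4199040000000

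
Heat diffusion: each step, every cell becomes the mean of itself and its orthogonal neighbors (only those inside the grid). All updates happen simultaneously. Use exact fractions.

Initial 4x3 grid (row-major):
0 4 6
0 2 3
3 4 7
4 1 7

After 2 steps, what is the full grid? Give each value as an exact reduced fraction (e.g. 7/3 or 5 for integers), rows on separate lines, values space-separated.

Answer: 67/36 169/60 71/18
119/60 59/20 1001/240
151/60 18/5 363/80
113/36 113/30 19/4

Derivation:
After step 1:
  4/3 3 13/3
  5/4 13/5 9/2
  11/4 17/5 21/4
  8/3 4 5
After step 2:
  67/36 169/60 71/18
  119/60 59/20 1001/240
  151/60 18/5 363/80
  113/36 113/30 19/4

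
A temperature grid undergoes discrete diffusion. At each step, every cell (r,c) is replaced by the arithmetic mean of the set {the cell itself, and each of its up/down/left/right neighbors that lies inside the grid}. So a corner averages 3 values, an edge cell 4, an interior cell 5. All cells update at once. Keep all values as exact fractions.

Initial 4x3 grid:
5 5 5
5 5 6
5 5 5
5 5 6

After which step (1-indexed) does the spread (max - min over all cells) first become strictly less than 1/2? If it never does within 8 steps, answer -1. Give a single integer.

Step 1: max=11/2, min=5, spread=1/2
Step 2: max=193/36, min=5, spread=13/36
  -> spread < 1/2 first at step 2
Step 3: max=38057/7200, min=1007/200, spread=361/1440
Step 4: max=679969/129600, min=27361/5400, spread=4661/25920
Step 5: max=33798863/6480000, min=10996621/2160000, spread=809/6480
Step 6: max=2426890399/466560000, min=99235301/19440000, spread=1809727/18662400
Step 7: max=145212447941/27993600000, min=746200573/145800000, spread=77677517/1119744000
Step 8: max=8699978394319/1679616000000, min=59779066451/11664000000, spread=734342603/13436928000

Answer: 2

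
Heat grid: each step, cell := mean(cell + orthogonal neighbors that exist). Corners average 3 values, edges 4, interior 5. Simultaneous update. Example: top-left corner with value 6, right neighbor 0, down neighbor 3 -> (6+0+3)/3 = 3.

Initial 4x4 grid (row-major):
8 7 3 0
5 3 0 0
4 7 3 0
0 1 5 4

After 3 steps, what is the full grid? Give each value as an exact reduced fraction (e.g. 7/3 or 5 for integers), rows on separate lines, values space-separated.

Answer: 11059/2160 30583/7200 6509/2400 593/360
16409/3600 4733/1200 2561/1000 3949/2400
2737/720 10109/3000 5493/2000 5053/2400
3413/1080 571/180 214/75 371/144

Derivation:
After step 1:
  20/3 21/4 5/2 1
  5 22/5 9/5 0
  4 18/5 3 7/4
  5/3 13/4 13/4 3
After step 2:
  203/36 1129/240 211/80 7/6
  301/60 401/100 117/50 91/80
  107/30 73/20 67/25 31/16
  107/36 353/120 25/8 8/3
After step 3:
  11059/2160 30583/7200 6509/2400 593/360
  16409/3600 4733/1200 2561/1000 3949/2400
  2737/720 10109/3000 5493/2000 5053/2400
  3413/1080 571/180 214/75 371/144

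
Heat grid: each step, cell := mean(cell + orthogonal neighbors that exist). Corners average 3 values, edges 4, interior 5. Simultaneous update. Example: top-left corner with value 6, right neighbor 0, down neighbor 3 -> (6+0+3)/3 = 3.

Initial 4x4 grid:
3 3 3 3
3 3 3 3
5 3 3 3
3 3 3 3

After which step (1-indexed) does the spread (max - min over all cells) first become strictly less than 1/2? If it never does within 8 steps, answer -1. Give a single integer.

Answer: 3

Derivation:
Step 1: max=11/3, min=3, spread=2/3
Step 2: max=211/60, min=3, spread=31/60
Step 3: max=1831/540, min=3, spread=211/540
  -> spread < 1/2 first at step 3
Step 4: max=178843/54000, min=3, spread=16843/54000
Step 5: max=1596643/486000, min=13579/4500, spread=130111/486000
Step 6: max=47382367/14580000, min=817159/270000, spread=3255781/14580000
Step 7: max=1412553691/437400000, min=821107/270000, spread=82360351/437400000
Step 8: max=42117316891/13122000000, min=148306441/48600000, spread=2074577821/13122000000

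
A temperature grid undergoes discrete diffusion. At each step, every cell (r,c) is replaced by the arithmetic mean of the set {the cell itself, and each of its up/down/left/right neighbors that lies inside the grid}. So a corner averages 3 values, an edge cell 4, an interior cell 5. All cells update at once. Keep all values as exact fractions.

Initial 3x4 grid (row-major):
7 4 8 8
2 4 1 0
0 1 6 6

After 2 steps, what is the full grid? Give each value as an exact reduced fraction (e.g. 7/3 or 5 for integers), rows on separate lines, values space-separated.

After step 1:
  13/3 23/4 21/4 16/3
  13/4 12/5 19/5 15/4
  1 11/4 7/2 4
After step 2:
  40/9 133/30 151/30 43/9
  659/240 359/100 187/50 1013/240
  7/3 193/80 281/80 15/4

Answer: 40/9 133/30 151/30 43/9
659/240 359/100 187/50 1013/240
7/3 193/80 281/80 15/4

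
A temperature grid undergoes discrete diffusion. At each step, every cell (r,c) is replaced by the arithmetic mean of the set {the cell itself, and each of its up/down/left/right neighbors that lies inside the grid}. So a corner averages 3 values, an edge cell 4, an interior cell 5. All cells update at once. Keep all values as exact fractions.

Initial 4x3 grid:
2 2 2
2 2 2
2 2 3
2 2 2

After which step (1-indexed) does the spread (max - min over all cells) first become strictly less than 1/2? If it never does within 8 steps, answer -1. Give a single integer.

Step 1: max=7/3, min=2, spread=1/3
  -> spread < 1/2 first at step 1
Step 2: max=271/120, min=2, spread=31/120
Step 3: max=2371/1080, min=2, spread=211/1080
Step 4: max=232897/108000, min=3647/1800, spread=14077/108000
Step 5: max=2084407/972000, min=219683/108000, spread=5363/48600
Step 6: max=62060809/29160000, min=122869/60000, spread=93859/1166400
Step 7: max=3709474481/1749600000, min=199736467/97200000, spread=4568723/69984000
Step 8: max=221732435629/104976000000, min=6013618889/2916000000, spread=8387449/167961600

Answer: 1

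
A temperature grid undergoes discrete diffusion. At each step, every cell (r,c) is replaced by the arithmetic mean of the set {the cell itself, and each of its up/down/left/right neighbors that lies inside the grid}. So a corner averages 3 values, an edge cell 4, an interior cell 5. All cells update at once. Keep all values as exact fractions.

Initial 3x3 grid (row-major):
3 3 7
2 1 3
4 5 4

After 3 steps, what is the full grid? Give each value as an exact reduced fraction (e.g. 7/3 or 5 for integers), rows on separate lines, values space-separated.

After step 1:
  8/3 7/2 13/3
  5/2 14/5 15/4
  11/3 7/2 4
After step 2:
  26/9 133/40 139/36
  349/120 321/100 893/240
  29/9 419/120 15/4
After step 3:
  821/270 2657/800 7853/2160
  22013/7200 19987/6000 52351/14400
  433/135 24613/7200 877/240

Answer: 821/270 2657/800 7853/2160
22013/7200 19987/6000 52351/14400
433/135 24613/7200 877/240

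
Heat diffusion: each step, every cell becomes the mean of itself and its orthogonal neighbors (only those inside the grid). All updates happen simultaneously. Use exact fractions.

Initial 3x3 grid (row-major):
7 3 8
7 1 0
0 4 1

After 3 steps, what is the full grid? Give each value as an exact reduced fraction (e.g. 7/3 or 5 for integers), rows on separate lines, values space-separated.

After step 1:
  17/3 19/4 11/3
  15/4 3 5/2
  11/3 3/2 5/3
After step 2:
  85/18 205/48 131/36
  193/48 31/10 65/24
  107/36 59/24 17/9
After step 3:
  937/216 11327/2880 1529/432
  10667/2880 1987/600 4081/1440
  1361/432 3751/1440 127/54

Answer: 937/216 11327/2880 1529/432
10667/2880 1987/600 4081/1440
1361/432 3751/1440 127/54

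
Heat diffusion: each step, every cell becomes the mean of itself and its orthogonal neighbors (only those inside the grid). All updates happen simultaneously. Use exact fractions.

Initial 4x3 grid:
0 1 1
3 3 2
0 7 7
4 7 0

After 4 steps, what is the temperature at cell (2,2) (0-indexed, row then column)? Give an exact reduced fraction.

Answer: 161159/43200

Derivation:
Step 1: cell (2,2) = 4
Step 2: cell (2,2) = 1003/240
Step 3: cell (2,2) = 1117/288
Step 4: cell (2,2) = 161159/43200
Full grid after step 4:
  54347/25920 380903/172800 61877/25920
  14189/5400 200863/72000 127987/43200
  36521/10800 16193/4500 161159/43200
  49547/12960 348533/86400 26731/6480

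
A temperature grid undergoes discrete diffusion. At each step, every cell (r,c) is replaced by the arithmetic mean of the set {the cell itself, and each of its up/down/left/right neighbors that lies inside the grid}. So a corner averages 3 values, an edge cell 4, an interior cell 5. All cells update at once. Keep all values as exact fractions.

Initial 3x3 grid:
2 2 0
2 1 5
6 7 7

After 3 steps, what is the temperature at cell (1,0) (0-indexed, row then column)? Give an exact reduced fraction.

Step 1: cell (1,0) = 11/4
Step 2: cell (1,0) = 263/80
Step 3: cell (1,0) = 15361/4800
Full grid after step 3:
  113/45 34933/14400 3007/1080
  15361/4800 10523/3000 51233/14400
  757/180 62833/14400 4957/1080

Answer: 15361/4800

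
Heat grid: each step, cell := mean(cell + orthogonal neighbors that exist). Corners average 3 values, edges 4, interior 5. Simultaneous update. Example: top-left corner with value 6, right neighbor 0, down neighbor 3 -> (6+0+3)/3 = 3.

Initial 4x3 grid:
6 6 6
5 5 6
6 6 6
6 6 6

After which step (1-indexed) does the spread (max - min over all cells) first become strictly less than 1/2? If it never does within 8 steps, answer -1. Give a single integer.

Step 1: max=6, min=11/2, spread=1/2
Step 2: max=6, min=1351/240, spread=89/240
  -> spread < 1/2 first at step 2
Step 3: max=1427/240, min=766/135, spread=587/2160
Step 4: max=14207/2400, min=737783/129600, spread=5879/25920
Step 5: max=19888/3375, min=44458447/7776000, spread=272701/1555200
Step 6: max=76150753/12960000, min=2674904033/466560000, spread=2660923/18662400
Step 7: max=506385203/86400000, min=160903070947/27993600000, spread=126629393/1119744000
Step 8: max=272945816693/46656000000, min=9672080800073/1679616000000, spread=1231748807/13436928000

Answer: 2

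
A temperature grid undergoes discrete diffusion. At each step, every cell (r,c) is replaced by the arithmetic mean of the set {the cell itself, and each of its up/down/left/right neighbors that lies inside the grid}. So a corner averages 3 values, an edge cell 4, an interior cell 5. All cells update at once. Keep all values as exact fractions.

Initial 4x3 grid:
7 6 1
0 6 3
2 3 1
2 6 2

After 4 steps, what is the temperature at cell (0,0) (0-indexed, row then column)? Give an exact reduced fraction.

Answer: 124591/32400

Derivation:
Step 1: cell (0,0) = 13/3
Step 2: cell (0,0) = 157/36
Step 3: cell (0,0) = 4243/1080
Step 4: cell (0,0) = 124591/32400
Full grid after step 4:
  124591/32400 100463/27000 58733/16200
  189161/54000 157783/45000 356947/108000
  174461/54000 1114489/360000 37283/12000
  390679/129600 2636591/864000 14177/4800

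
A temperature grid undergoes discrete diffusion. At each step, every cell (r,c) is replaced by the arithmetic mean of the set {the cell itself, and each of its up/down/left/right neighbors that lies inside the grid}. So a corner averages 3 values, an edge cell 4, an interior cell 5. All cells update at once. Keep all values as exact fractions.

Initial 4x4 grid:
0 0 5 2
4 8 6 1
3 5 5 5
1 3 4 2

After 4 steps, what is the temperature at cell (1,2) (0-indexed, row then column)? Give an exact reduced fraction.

Answer: 137813/36000

Derivation:
Step 1: cell (1,2) = 5
Step 2: cell (1,2) = 427/100
Step 3: cell (1,2) = 24007/6000
Step 4: cell (1,2) = 137813/36000
Full grid after step 4:
  107167/32400 372487/108000 388019/108000 230251/64800
  186071/54000 335761/90000 137813/36000 807643/216000
  191699/54000 682127/180000 353459/90000 828763/216000
  224669/64800 791651/216000 821323/216000 122189/32400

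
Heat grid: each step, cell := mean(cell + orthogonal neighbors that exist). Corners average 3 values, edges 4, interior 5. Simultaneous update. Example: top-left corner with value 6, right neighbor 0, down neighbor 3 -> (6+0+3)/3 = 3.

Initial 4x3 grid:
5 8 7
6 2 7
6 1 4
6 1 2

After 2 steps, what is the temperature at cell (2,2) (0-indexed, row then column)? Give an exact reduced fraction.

Step 1: cell (2,2) = 7/2
Step 2: cell (2,2) = 409/120
Full grid after step 2:
  199/36 719/120 107/18
  619/120 457/100 619/120
  499/120 367/100 409/120
  139/36 359/120 25/9

Answer: 409/120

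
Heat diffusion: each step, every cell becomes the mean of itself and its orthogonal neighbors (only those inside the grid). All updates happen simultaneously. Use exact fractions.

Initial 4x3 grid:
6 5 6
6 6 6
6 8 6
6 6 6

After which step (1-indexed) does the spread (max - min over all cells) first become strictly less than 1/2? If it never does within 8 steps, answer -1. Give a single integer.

Step 1: max=13/2, min=17/3, spread=5/6
Step 2: max=321/50, min=209/36, spread=553/900
Step 3: max=15187/2400, min=84607/14400, spread=1303/2880
  -> spread < 1/2 first at step 3
Step 4: max=135767/21600, min=770237/129600, spread=8873/25920
Step 5: max=54174427/8640000, min=309661687/51840000, spread=123079/414720
Step 6: max=3236247593/518400000, min=18689317733/3110400000, spread=29126713/124416000
Step 7: max=193746726787/31104000000, min=1124902092847/186624000000, spread=300626143/1492992000
Step 8: max=11592396723233/1866240000000, min=67712370885773/11197440000000, spread=14736075629/89579520000

Answer: 3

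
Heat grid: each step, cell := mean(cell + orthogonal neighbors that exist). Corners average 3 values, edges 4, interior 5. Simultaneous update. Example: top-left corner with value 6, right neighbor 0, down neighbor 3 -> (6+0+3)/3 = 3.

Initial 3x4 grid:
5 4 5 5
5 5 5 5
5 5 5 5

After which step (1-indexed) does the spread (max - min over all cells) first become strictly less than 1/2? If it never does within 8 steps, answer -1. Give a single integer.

Answer: 1

Derivation:
Step 1: max=5, min=14/3, spread=1/3
  -> spread < 1/2 first at step 1
Step 2: max=5, min=569/120, spread=31/120
Step 3: max=5, min=5189/1080, spread=211/1080
Step 4: max=8953/1800, min=523103/108000, spread=14077/108000
Step 5: max=536317/108000, min=4719593/972000, spread=5363/48600
Step 6: max=297131/60000, min=142059191/29160000, spread=93859/1166400
Step 7: max=480663533/97200000, min=8537725519/1749600000, spread=4568723/69984000
Step 8: max=14398381111/2916000000, min=513099564371/104976000000, spread=8387449/167961600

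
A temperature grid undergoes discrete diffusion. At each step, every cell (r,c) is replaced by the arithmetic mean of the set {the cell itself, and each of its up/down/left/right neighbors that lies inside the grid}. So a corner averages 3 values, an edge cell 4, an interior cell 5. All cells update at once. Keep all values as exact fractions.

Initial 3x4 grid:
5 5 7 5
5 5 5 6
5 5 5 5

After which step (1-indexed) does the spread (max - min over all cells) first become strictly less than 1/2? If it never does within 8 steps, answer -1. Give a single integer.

Step 1: max=6, min=5, spread=1
Step 2: max=113/20, min=5, spread=13/20
Step 3: max=4027/720, min=5, spread=427/720
Step 4: max=78863/14400, min=507/100, spread=1171/2880
  -> spread < 1/2 first at step 4
Step 5: max=14114111/2592000, min=91649/18000, spread=183331/518400
Step 6: max=839438189/155520000, min=5541431/1080000, spread=331777/1244160
Step 7: max=5570933039/1036800000, min=6955423/1350000, spread=9166727/41472000
Step 8: max=2994617178709/559872000000, min=20119430761/3888000000, spread=779353193/4478976000

Answer: 4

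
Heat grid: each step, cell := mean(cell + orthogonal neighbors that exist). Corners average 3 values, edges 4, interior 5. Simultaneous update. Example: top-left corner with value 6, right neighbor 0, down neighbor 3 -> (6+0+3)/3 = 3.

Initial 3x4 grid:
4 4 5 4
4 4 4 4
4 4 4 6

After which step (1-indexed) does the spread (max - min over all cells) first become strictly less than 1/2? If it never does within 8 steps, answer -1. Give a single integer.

Answer: 3

Derivation:
Step 1: max=14/3, min=4, spread=2/3
Step 2: max=41/9, min=4, spread=5/9
Step 3: max=1199/270, min=97/24, spread=431/1080
  -> spread < 1/2 first at step 3
Step 4: max=284617/64800, min=36631/9000, spread=104369/324000
Step 5: max=16924373/3888000, min=552641/135000, spread=5041561/19440000
Step 6: max=1009337527/233280000, min=133295701/32400000, spread=248042399/1166400000
Step 7: max=60268341293/13996800000, min=4015204267/972000000, spread=12246999241/69984000000
Step 8: max=3602703899287/839808000000, min=483508679731/116640000000, spread=607207026119/4199040000000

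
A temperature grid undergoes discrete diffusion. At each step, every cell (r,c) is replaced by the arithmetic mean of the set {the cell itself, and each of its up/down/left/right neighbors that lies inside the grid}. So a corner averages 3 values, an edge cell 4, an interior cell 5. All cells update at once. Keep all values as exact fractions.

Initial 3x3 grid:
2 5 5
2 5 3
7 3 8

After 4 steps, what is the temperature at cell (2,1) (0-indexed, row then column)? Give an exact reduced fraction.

Step 1: cell (2,1) = 23/4
Step 2: cell (2,1) = 1081/240
Step 3: cell (2,1) = 67967/14400
Step 4: cell (2,1) = 3864649/864000
Full grid after step 4:
  173549/43200 3542399/864000 284861/64800
  293627/72000 526871/120000 1291133/288000
  188699/43200 3864649/864000 152993/32400

Answer: 3864649/864000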